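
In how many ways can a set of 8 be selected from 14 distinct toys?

C(14,8) = 14!/(8! x (14-8)!).

Final answer: C(14,8) = 3003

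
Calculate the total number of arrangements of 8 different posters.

The number of ways to arrange 8 distinct objects is 8!.

Final answer: 8! = 40320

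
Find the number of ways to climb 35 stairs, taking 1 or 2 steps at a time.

Let f(n) count the ways. The last step is size 1 or 2, so f(n) = f(n-1) + f(n-2) with f(1)=1, f(2)=2.
Computing successive values: f(1)=1, f(2)=2, f(3)=3, f(4)=5, f(5)=8, f(6)=13, f(7)=21, f(8)=34, f(9)=55, f(10)=89, f(11)=144, f(12)=233, f(13)=377, f(14)=610, f(15)=987, f(16)=1597, f(17)=2584, f(18)=4181, f(19)=6765, f(20)=10946, f(21)=17711, f(22)=28657, f(23)=46368, f(24)=75025, f(25)=121393, f(26)=196418, f(27)=317811, f(28)=514229, f(29)=832040, f(30)=1346269, f(31)=2178309, f(32)=3524578, f(33)=5702887, f(34)=9227465, f(35)=14930352.

Final answer: 14930352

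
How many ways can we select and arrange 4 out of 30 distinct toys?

P(30,4) = 30!/(30-4)! = 30!/26!.

Final answer: P(30,4) = 657720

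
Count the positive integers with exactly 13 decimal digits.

These are the integers in [10^12, 10^13), so the count is 10^13 - 10^12 = 9 x 10^12.

Final answer: 9000000000000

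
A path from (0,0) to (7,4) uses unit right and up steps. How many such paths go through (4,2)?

Paths (0,0)->(4,2): C(6,2) = 15.
Paths (4,2)->(7,4): C(5,2) = 10.
By multiplication principle: 15 x 10.

Final answer: 150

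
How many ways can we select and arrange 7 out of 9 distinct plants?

P(9,7) = 9!/(9-7)! = 9!/2!.

Final answer: P(9,7) = 181440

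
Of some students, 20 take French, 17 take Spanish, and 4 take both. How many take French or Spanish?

|A union B| = |A| + |B| - |A intersect B| = 20 + 17 - 4.

Final answer: 33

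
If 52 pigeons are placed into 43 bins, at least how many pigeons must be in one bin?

By the pigeonhole principle: ceiling(52/43).

Final answer: 2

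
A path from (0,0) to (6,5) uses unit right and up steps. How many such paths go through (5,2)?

Paths (0,0)->(5,2): C(7,2) = 21.
Paths (5,2)->(6,5): C(4,3) = 4.
By multiplication principle: 21 x 4.

Final answer: 84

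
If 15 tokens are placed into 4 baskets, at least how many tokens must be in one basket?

By the pigeonhole principle: ceiling(15/4).

Final answer: 4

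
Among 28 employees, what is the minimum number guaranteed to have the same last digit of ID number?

There are 10 possible values for last digit of ID number. With 28 employees and 10 categories, by pigeonhole: ceiling(28/10).

Final answer: 3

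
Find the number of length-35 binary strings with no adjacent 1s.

Classify by the final bit: ...0 gives a(n-1) strings, ...01 gives a(n-2) strings. Thus a(n) = a(n-1) + a(n-2) with a(1)=2, a(2)=3.
Building up term by term: a(1)=2, a(2)=3, a(3)=5, a(4)=8, a(5)=13, a(6)=21, a(7)=34, a(8)=55, a(9)=89, a(10)=144, a(11)=233, a(12)=377, a(13)=610, a(14)=987, a(15)=1597, a(16)=2584, a(17)=4181, a(18)=6765, a(19)=10946, a(20)=17711, a(21)=28657, a(22)=46368, a(23)=75025, a(24)=121393, a(25)=196418, a(26)=317811, a(27)=514229, a(28)=832040, a(29)=1346269, a(30)=2178309, a(31)=3524578, a(32)=5702887, a(33)=9227465, a(34)=14930352, a(35)=24157817.

Final answer: 24157817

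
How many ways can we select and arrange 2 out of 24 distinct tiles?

P(24,2) = 24!/(24-2)! = 24!/22!.

Final answer: P(24,2) = 552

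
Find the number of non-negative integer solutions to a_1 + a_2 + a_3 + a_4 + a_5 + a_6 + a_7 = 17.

Stars and bars with 17 stars and 6 bars:
C(17+7-1, 7-1) = C(23,6).

Final answer: C(23,6) = 100947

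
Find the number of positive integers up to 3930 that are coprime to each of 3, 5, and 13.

|div by 3|=1310, |div by 5|=786, |div by 13|=302.
|div by 3&5|=262, |div by 3&13|=100, |div by 5&13|=60, |div by all|=20.
By inclusion-exclusion, divisible by at least one: 1310+786+302-262-100-60+20 = 1996.
Not divisible by any: 3930 - 1996.

Final answer: 1934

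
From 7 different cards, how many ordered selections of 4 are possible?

P(7,4) = 7!/(7-4)! = 7!/3!.

Final answer: P(7,4) = 840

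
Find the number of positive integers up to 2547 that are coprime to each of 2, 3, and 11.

|div by 2|=1273, |div by 3|=849, |div by 11|=231.
|div by 2&3|=424, |div by 2&11|=115, |div by 3&11|=77, |div by all|=38.
By inclusion-exclusion, divisible by at least one: 1273+849+231-424-115-77+38 = 1775.
Not divisible by any: 2547 - 1775.

Final answer: 772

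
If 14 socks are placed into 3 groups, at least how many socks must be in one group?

By the pigeonhole principle: ceiling(14/3).

Final answer: 5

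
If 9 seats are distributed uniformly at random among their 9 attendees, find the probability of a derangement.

D(n) = (n-1)(D(n-1) + D(n-2)), D(0)=1, D(1)=0.
Building up: D(2)=1, D(3)=2, D(4)=9, D(5)=44, D(6)=265, D(7)=1854, D(8)=14833, D(9)=133496.
Total arrangements: 9! = 362880.
Probability = D(9)/9! = 16687/45360.

Final answer: D(9)/9! = 133496/362880 = 0.367879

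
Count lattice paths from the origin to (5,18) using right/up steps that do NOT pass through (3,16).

Total paths to (5,18): C(23,18) = 33649.
Paths through (3,16): C(19,16) x C(4,2) = 5814.
Avoiding (3,16): 33649 - 5814.

Final answer: 27835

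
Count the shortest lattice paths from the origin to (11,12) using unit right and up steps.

Each path has 11 right steps and 12 up steps in some order (23 steps total).
Choose which 12 of the 23 steps are up: C(23,12).

Final answer: C(23,12) = 1352078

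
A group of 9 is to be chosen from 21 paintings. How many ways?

C(21,9) = 21!/(9! x 12!).

Final answer: \binom{21}{9} = 293930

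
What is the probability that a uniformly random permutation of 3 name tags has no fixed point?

D(n) = (n-1)(D(n-1) + D(n-2)), D(0)=1, D(1)=0.
Building up: D(2)=1, D(3)=2.
Total arrangements: 3! = 6.
Probability = D(3)/3! = 1/3.

Final answer: D(3)/3! = 2/6 = 0.333333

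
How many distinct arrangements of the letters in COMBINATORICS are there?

Letters (A:1, B:1, C:2, I:2, M:1, N:1, O:2, R:1, S:1, T:1). Total letters: 13.
Permutations = 13!/(2! x 2! x 2!).

Final answer: 778377600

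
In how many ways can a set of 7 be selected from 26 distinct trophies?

C(26,7) = 26!/(7! x 19!).

Final answer: \binom{26}{7} = 657800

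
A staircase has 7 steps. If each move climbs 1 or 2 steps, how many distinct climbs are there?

Let f(n) be the number of climbs. Removing the last move (1 or 2 steps) gives f(n) = f(n-1) + f(n-2); base cases f(1)=1, f(2)=2.
Building up term by term: f(1)=1, f(2)=2, f(3)=3, f(4)=5, f(5)=8, f(6)=13, f(7)=21.

Final answer: 21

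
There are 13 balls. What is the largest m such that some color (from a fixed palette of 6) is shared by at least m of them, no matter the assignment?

There are 6 possible values for color (from a fixed palette of 6). With 13 balls and 6 categories, by pigeonhole: ceiling(13/6).

Final answer: 3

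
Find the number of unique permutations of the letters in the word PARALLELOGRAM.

Letters (A:3, E:1, G:1, L:3, M:1, O:1, P:1, R:2). Total letters: 13.
Permutations = 13!/(3! x 3! x 2!).

Final answer: 86486400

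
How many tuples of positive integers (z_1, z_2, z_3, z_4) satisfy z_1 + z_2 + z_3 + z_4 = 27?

Substitute z'_i = z_i - 1 (so z'_i >= 0). Then sum z'_i = 27 - 4 = 23.
Stars and bars: C(23+4-1, 4-1) = C(26,3).

Final answer: C(26,3) = 2600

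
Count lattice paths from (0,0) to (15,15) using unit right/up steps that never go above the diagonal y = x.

Total monotonic paths to (15,15): C(30,15) = 155117520.
Reflecting each bad path at its first crossing gives a bijection with paths to (14,16): C(30,16) = 145422675.
Valid Dyck paths: 155117520 - 145422675.
(Equivalently, C_{15} = C(30,15)/16 = 155117520/16.)

Final answer: C_{15} = 9694845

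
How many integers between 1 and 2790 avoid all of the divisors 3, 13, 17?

|div by 3|=930, |div by 13|=214, |div by 17|=164.
|div by 3&13|=71, |div by 3&17|=54, |div by 13&17|=12, |div by all|=4.
By inclusion-exclusion, divisible by at least one: 930+214+164-71-54-12+4 = 1175.
Not divisible by any: 2790 - 1175.

Final answer: 1615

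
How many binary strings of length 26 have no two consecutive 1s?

Let a(n) count valid strings. If the last bit is 0 the prefix is any valid string of length n-1; if it is 1 the string must end in 01 with a valid prefix of length n-2. So a(n) = a(n-1) + a(n-2), a(1)=2, a(2)=3.
Iterating the recurrence: a(1)=2, a(2)=3, a(3)=5, a(4)=8, a(5)=13, a(6)=21, a(7)=34, a(8)=55, a(9)=89, a(10)=144, a(11)=233, a(12)=377, a(13)=610, a(14)=987, a(15)=1597, a(16)=2584, a(17)=4181, a(18)=6765, a(19)=10946, a(20)=17711, a(21)=28657, a(22)=46368, a(23)=75025, a(24)=121393, a(25)=196418, a(26)=317811.

Final answer: 317811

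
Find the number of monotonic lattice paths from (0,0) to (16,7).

Each path has 16 right steps and 7 up steps in some order (23 steps total).
Choose which 7 of the 23 steps are up: C(23,7).

Final answer: C(23,7) = 245157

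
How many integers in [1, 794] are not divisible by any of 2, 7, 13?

|div by 2|=397, |div by 7|=113, |div by 13|=61.
|div by 2&7|=56, |div by 2&13|=30, |div by 7&13|=8, |div by all|=4.
By inclusion-exclusion, divisible by at least one: 397+113+61-56-30-8+4 = 481.
Not divisible by any: 794 - 481.

Final answer: 313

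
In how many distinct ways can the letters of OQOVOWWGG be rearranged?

Letters (G:2, O:3, Q:1, V:1, W:2). Total letters: 9.
Permutations = 9!/(3! x 2! x 2!).

Final answer: 15120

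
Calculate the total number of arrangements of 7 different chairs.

The number of ways to arrange 7 distinct objects is 7!.

Final answer: 7! = 5040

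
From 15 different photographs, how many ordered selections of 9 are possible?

P(15,9) = 15!/(15-9)! = 15!/6!.

Final answer: P(15,9) = 1816214400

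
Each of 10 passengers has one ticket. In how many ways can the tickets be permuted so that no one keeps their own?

Derangements satisfy D(n) = (n-1)(D(n-1) + D(n-2)), starting from D(0)=1, D(1)=0.
D(2) = 1 x (0 + 1) = 1
D(3) = 2 x (1 + 0) = 2
D(4) = 3 x (2 + 1) = 9
D(5) = 4 x (9 + 2) = 44
D(6) = 5 x (44 + 9) = 265
D(7) = 6 x (265 + 44) = 1854
D(8) = 7 x (1854 + 265) = 14833
D(9) = 8 x (14833 + 1854) = 133496
D(10) = 9 x (D(9) + D(8)) = 9 x (133496 + 14833)

Final answer: D(10) = 1334961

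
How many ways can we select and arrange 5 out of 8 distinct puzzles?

P(8,5) = 8!/(8-5)! = 8!/3!.

Final answer: P(8,5) = 6720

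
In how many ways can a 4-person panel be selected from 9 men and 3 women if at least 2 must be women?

Sum over valid woman counts:
C(3,2)C(9,2) = 108
C(3,3)C(9,1) = 9
Total: 108 + 9.

Final answer: 117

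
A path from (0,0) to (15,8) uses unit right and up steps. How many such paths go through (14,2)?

Paths (0,0)->(14,2): C(16,2) = 120.
Paths (14,2)->(15,8): C(7,6) = 7.
By multiplication principle: 120 x 7.

Final answer: 840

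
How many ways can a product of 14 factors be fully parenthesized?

This is a standard Catalan-number count: the answer is C_n. Here n = 14 - 1 = 13.
C_n = C(2n,n)/(n+1), so C_{13} = C(26,13)/14 = 10400600/14.

Final answer: C_{13} = 742900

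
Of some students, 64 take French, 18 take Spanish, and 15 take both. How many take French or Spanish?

|A union B| = |A| + |B| - |A intersect B| = 64 + 18 - 15.

Final answer: 67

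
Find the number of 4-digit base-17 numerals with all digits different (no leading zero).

The leading digit has 16 choices (anything but zero); the next has 16 (anything but the first), then 15, and so on, one fewer each time.
Total: 16 x 16 x 15 x 14.

Final answer: 53760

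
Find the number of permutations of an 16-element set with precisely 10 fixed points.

Choose which 10 elements are fixed: C(16,10) = 8008.
Derange the remaining 6 using D(j) = (j-1)(D(j-1) + D(j-2)), D(0)=1, D(1)=0: D(2)=1, D(3)=2, D(4)=9, D(5)=44, D(6)=265.
Total: 8008 x 265.

Final answer: C(16,10) D(6) = 2122120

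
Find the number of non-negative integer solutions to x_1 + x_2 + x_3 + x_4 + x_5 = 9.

Stars and bars with 9 stars and 4 bars:
C(9+5-1, 5-1) = C(13,4).

Final answer: C(13,4) = 715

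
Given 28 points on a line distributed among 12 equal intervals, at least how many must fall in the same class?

By pigeonhole with 28 objects and 12 categories: ceiling(28/12).

Final answer: 3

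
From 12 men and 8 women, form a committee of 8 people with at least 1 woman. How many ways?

Sum over valid woman counts:
C(8,1)C(12,7) = 6336
C(8,2)C(12,6) = 25872
C(8,3)C(12,5) = 44352
C(8,4)C(12,4) = 34650
C(8,5)C(12,3) = 12320
C(8,6)C(12,2) = 1848
C(8,7)C(12,1) = 96
C(8,8)C(12,0) = 1
Total: 6336 + 25872 + 44352 + 34650 + 12320 + 1848 + 96 + 1.

Final answer: 125475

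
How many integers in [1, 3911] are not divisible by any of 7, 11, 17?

|div by 7|=558, |div by 11|=355, |div by 17|=230.
|div by 7&11|=50, |div by 7&17|=32, |div by 11&17|=20, |div by all|=2.
By inclusion-exclusion, divisible by at least one: 558+355+230-50-32-20+2 = 1043.
Not divisible by any: 3911 - 1043.

Final answer: 2868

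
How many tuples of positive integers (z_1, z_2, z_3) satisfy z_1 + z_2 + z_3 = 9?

Substitute z'_i = z_i - 1 (so z'_i >= 0). Then sum z'_i = 9 - 3 = 6.
Stars and bars: C(6+3-1, 3-1) = C(8,2).

Final answer: C(8,2) = 28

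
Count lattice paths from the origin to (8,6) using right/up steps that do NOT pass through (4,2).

Total paths to (8,6): C(14,6) = 3003.
Paths through (4,2): C(6,2) x C(8,4) = 1050.
Avoiding (4,2): 3003 - 1050.

Final answer: 1953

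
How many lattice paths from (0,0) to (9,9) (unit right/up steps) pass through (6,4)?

Paths (0,0)->(6,4): C(10,4) = 210.
Paths (6,4)->(9,9): C(8,5) = 56.
By multiplication principle: 210 x 56.

Final answer: 11760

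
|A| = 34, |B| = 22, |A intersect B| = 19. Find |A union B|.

|A union B| = |A| + |B| - |A intersect B| = 34 + 22 - 19.

Final answer: 37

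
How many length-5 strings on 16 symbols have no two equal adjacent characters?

First character: 16 choices. Each subsequent: 15 choices (must differ from the previous one).
Total: 16 x 15^4.

Final answer: 16 x 15^{4} = 810000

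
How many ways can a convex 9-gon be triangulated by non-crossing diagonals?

This is counted by the nth Catalan number C_n. Here n = 9 - 2 = 7.
C_n = C(2n,n) - C(2n,n+1), so C_{7} = C(14,7) - C(14,8) = 3432 - 3003.

Final answer: C_{7} = 429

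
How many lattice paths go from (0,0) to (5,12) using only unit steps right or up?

Each path has 5 right steps and 12 up steps in some order (17 steps total).
Choose which 12 of the 17 steps are up: C(17,12).

Final answer: C(17,12) = 6188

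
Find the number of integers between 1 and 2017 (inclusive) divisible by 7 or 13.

Multiples of 7: 288. Multiples of 13: 155. Of both (lcm=91): 22.
By inclusion-exclusion: 288 + 155 - 22.

Final answer: 421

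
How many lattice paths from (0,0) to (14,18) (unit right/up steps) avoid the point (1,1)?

Total paths to (14,18): C(32,18) = 471435600.
Paths through (1,1): C(2,1) x C(30,17) = 239519700.
Avoiding (1,1): 471435600 - 239519700.

Final answer: 231915900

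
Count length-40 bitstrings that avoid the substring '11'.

Let a(n) count valid strings. If the last bit is 0 the prefix is any valid string of length n-1; if it is 1 the string must end in 01 with a valid prefix of length n-2. So a(n) = a(n-1) + a(n-2), a(1)=2, a(2)=3.
Computing successive values: a(1)=2, a(2)=3, a(3)=5, a(4)=8, a(5)=13, a(6)=21, a(7)=34, a(8)=55, a(9)=89, a(10)=144, a(11)=233, a(12)=377, a(13)=610, a(14)=987, a(15)=1597, a(16)=2584, a(17)=4181, a(18)=6765, a(19)=10946, a(20)=17711, a(21)=28657, a(22)=46368, a(23)=75025, a(24)=121393, a(25)=196418, a(26)=317811, a(27)=514229, a(28)=832040, a(29)=1346269, a(30)=2178309, a(31)=3524578, a(32)=5702887, a(33)=9227465, a(34)=14930352, a(35)=24157817, a(36)=39088169, a(37)=63245986, a(38)=102334155, a(39)=165580141, a(40)=267914296.

Final answer: 267914296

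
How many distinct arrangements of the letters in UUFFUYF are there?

Letters (F:3, U:3, Y:1). Total letters: 7.
Permutations = 7!/(3! x 3!).

Final answer: 140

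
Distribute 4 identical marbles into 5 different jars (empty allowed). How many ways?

Stars and bars: C(n+k-1, k-1) = C(8,4).

Final answer: C(8,4) = 70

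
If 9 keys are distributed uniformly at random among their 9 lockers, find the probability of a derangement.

D(n) = (n-1)(D(n-1) + D(n-2)), D(0)=1, D(1)=0.
Building up: D(2)=1, D(3)=2, D(4)=9, D(5)=44, D(6)=265, D(7)=1854, D(8)=14833, D(9)=133496.
Total arrangements: 9! = 362880.
Probability = D(9)/9! = 16687/45360.

Final answer: D(9)/9! = 133496/362880 = 0.367879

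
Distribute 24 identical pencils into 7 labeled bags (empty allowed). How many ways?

Stars and bars: C(n+k-1, k-1) = C(30,6).

Final answer: C(30,6) = 593775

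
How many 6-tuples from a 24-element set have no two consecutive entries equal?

Let g(n) count such strings. g(1) = 24, and each valid string of length n-1 extends in 23 ways (any symbol but the last), so g(n) = 23 g(n-1).
Total: g(6) = 24 x 23^5.

Final answer: 24 x 23^{5} = 154472232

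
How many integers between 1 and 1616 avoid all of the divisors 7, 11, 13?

|div by 7|=230, |div by 11|=146, |div by 13|=124.
|div by 7&11|=20, |div by 7&13|=17, |div by 11&13|=11, |div by all|=1.
By inclusion-exclusion, divisible by at least one: 230+146+124-20-17-11+1 = 453.
Not divisible by any: 1616 - 453.

Final answer: 1163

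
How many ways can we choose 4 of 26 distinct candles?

C(26,4) = 26!/(4! x 22!).

Final answer: \binom{26}{4} = 14950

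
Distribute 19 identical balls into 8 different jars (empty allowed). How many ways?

Stars and bars: C(n+k-1, k-1) = C(26,7).

Final answer: C(26,7) = 657800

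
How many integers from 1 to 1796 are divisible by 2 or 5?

Multiples of 2: 898. Multiples of 5: 359. Of both (lcm=10): 179.
By inclusion-exclusion: 898 + 359 - 179.

Final answer: 1078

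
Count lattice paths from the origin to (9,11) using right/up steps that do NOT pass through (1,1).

Total paths to (9,11): C(20,11) = 167960.
Paths through (1,1): C(2,1) x C(18,10) = 87516.
Avoiding (1,1): 167960 - 87516.

Final answer: 80444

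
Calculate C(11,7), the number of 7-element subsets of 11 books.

C(11,7) = 11!/(7! x 4!).

Final answer: \binom{11}{7} = 330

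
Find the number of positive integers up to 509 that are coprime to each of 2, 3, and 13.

|div by 2|=254, |div by 3|=169, |div by 13|=39.
|div by 2&3|=84, |div by 2&13|=19, |div by 3&13|=13, |div by all|=6.
By inclusion-exclusion, divisible by at least one: 254+169+39-84-19-13+6 = 352.
Not divisible by any: 509 - 352.

Final answer: 157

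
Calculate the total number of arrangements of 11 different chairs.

The number of ways to arrange 11 distinct objects is 11!.

Final answer: 11! = 39916800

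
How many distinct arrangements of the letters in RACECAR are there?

Letters (A:2, C:2, E:1, R:2). Total letters: 7.
Permutations = 7!/(2! x 2! x 2!).

Final answer: 630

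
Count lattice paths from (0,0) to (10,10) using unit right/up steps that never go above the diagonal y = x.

Total monotonic paths to (10,10): C(20,10) = 184756.
A path is bad iff it touches y = x + 1; reflecting its initial segment maps bad paths bijectively onto all paths to (9,11), of which there are C(20,11) = 167960.
Valid Dyck paths: 184756 - 167960.
(These counts are the Catalan numbers.)

Final answer: C_{10} = 16796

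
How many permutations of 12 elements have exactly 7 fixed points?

Choose which 7 elements are fixed: C(12,7) = 792.
Derange the remaining 5 using D(j) = (j-1)(D(j-1) + D(j-2)), D(0)=1, D(1)=0: D(2)=1, D(3)=2, D(4)=9, D(5)=44.
Total: 792 x 44.

Final answer: C(12,7) D(5) = 34848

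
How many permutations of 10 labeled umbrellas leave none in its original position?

Derangements satisfy D(n) = (n-1)(D(n-1) + D(n-2)), starting from D(0)=1, D(1)=0.
D(2) = 1 x (0 + 1) = 1
D(3) = 2 x (1 + 0) = 2
D(4) = 3 x (2 + 1) = 9
D(5) = 4 x (9 + 2) = 44
D(6) = 5 x (44 + 9) = 265
D(7) = 6 x (265 + 44) = 1854
D(8) = 7 x (1854 + 265) = 14833
D(9) = 8 x (14833 + 1854) = 133496
D(10) = 9 x (D(9) + D(8)) = 9 x (133496 + 14833)

Final answer: D(10) = 1334961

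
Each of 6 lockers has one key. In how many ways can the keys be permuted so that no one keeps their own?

Derangements satisfy D(n) = (n-1)(D(n-1) + D(n-2)), starting from D(0)=1, D(1)=0.
D(2) = 1 x (0 + 1) = 1
D(3) = 2 x (1 + 0) = 2
D(4) = 3 x (2 + 1) = 9
D(5) = 4 x (9 + 2) = 44
D(6) = 5 x (D(5) + D(4)) = 5 x (44 + 9)

Final answer: D(6) = 265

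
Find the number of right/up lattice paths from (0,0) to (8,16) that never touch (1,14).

Total paths to (8,16): C(24,16) = 735471.
Paths through (1,14): C(15,14) x C(9,2) = 540.
Avoiding (1,14): 735471 - 540.

Final answer: 734931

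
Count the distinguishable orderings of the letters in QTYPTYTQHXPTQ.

Letters (H:1, P:2, Q:3, T:4, X:1, Y:2). Total letters: 13.
Permutations = 13!/(4! x 3! x 2! x 2!).

Final answer: 10810800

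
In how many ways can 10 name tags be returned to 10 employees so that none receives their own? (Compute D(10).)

Use the recurrence D(n) = (n-1)(D(n-1) + D(n-2)) with D(0)=1, D(1)=0.
D(2) = 1 x (0 + 1) = 1
D(3) = 2 x (1 + 0) = 2
D(4) = 3 x (2 + 1) = 9
D(5) = 4 x (9 + 2) = 44
D(6) = 5 x (44 + 9) = 265
D(7) = 6 x (265 + 44) = 1854
D(8) = 7 x (1854 + 265) = 14833
D(9) = 8 x (14833 + 1854) = 133496
D(10) = 9 x (D(9) + D(8)) = 9 x (133496 + 14833)

Final answer: D(10) = 1334961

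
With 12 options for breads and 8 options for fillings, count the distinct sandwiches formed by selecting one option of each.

By the multiplication principle: 12 x 8.

Final answer: 96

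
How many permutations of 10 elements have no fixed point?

D(n) = (n-1)(D(n-1) + D(n-2)), D(0)=1, D(1)=0.
D(2) = 1 x (0 + 1) = 1
D(3) = 2 x (1 + 0) = 2
D(4) = 3 x (2 + 1) = 9
D(5) = 4 x (9 + 2) = 44
D(6) = 5 x (44 + 9) = 265
D(7) = 6 x (265 + 44) = 1854
D(8) = 7 x (1854 + 265) = 14833
D(9) = 8 x (14833 + 1854) = 133496
D(10) = 9 x (D(9) + D(8)) = 9 x (133496 + 14833)

Final answer: D(10) = 1334961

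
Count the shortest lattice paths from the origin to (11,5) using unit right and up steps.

Each path has 11 right steps and 5 up steps in some order (16 steps total).
Choose which 5 of the 16 steps are up: C(16,5).

Final answer: C(16,5) = 4368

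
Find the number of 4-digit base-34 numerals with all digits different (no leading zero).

The leading digit has 33 choices (anything but zero); the next has 33 (anything but the first), then 32, and so on, one fewer each time.
Total: 33 x 33 x 32 x 31.

Final answer: 1080288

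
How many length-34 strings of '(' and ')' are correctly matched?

This is a standard Catalan-number count: the answer is C_n. Here n = 17 (pairs).
Using C_0 = 1 and C_(k+1) = C_k x 2(2k+1)/(k+2), build up term by term: C_1=1, C_2=2, C_3=5, C_4=14, C_5=42, C_6=132, C_7=429, C_8=1430, C_9=4862, C_10=16796, C_11=58786, C_12=208012, C_13=742900, C_14=2674440, C_15=9694845, C_16=35357670, C_17=129644790.

Final answer: C_{17} = 129644790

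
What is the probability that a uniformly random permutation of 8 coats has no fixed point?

D(n) = (n-1)(D(n-1) + D(n-2)), D(0)=1, D(1)=0.
Building up: D(2)=1, D(3)=2, D(4)=9, D(5)=44, D(6)=265, D(7)=1854, D(8)=14833.
Total arrangements: 8! = 40320.
Probability = D(8)/8! = 2119/5760.

Final answer: D(8)/8! = 14833/40320 = 0.367882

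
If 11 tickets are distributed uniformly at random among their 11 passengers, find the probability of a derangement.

D(n) = (n-1)(D(n-1) + D(n-2)), D(0)=1, D(1)=0.
Building up: D(2)=1, D(3)=2, D(4)=9, D(5)=44, D(6)=265, D(7)=1854, D(8)=14833, D(9)=133496, D(10)=1334961, D(11)=14684570.
Total arrangements: 11! = 39916800.
Probability = D(11)/11! = 1468457/3991680.

Final answer: D(11)/11! = 14684570/39916800 = 0.367879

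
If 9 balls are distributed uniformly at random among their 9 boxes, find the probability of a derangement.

Use the recurrence D(n) = (n-1)(D(n-1) + D(n-2)) with D(0)=1, D(1)=0.
Building up: D(2)=1, D(3)=2, D(4)=9, D(5)=44, D(6)=265, D(7)=1854, D(8)=14833, D(9)=133496.
Total arrangements: 9! = 362880.
Probability = D(9)/9! = 16687/45360.

Final answer: D(9)/9! = 133496/362880 = 0.367879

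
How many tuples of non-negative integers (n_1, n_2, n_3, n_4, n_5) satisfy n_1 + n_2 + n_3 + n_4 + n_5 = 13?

Stars and bars with 13 stars and 4 bars:
C(13+5-1, 5-1) = C(17,4).

Final answer: C(17,4) = 2380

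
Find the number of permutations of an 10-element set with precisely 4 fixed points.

Choose which 4 elements are fixed: C(10,4) = 210.
Derange the remaining 6 using D(j) = (j-1)(D(j-1) + D(j-2)), D(0)=1, D(1)=0: D(2)=1, D(3)=2, D(4)=9, D(5)=44, D(6)=265.
Total: 210 x 265.

Final answer: C(10,4) D(6) = 55650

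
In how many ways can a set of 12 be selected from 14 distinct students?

C(14,12) = 14!/(12! x 2!).

Final answer: \binom{14}{12} = 91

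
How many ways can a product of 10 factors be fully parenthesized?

The structures are counted by the Catalan number C_n. Here n = 10 - 1 = 9.
Using C_0 = 1 and C_(k+1) = C_k x 2(2k+1)/(k+2), build up term by term: C_1=1, C_2=2, C_3=5, C_4=14, C_5=42, C_6=132, C_7=429, C_8=1430, C_9=4862.

Final answer: C_{9} = 4862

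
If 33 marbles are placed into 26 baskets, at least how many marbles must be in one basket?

By the pigeonhole principle: ceiling(33/26).

Final answer: 2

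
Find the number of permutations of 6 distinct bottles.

The number of ways to arrange 6 distinct objects is 6!.

Final answer: 6! = 720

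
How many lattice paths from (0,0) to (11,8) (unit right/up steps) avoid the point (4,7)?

Total paths to (11,8): C(19,8) = 75582.
Paths through (4,7): C(11,7) x C(8,1) = 2640.
Avoiding (4,7): 75582 - 2640.

Final answer: 72942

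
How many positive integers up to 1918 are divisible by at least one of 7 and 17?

Multiples of 7: 274. Multiples of 17: 112. Of both (lcm=119): 16.
By inclusion-exclusion: 274 + 112 - 16.

Final answer: 370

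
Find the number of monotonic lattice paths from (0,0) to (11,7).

Each path has 11 right steps and 7 up steps in some order (18 steps total).
Choose which 7 of the 18 steps are up: C(18,7).

Final answer: C(18,7) = 31824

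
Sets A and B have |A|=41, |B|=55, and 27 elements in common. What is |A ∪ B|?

|A union B| = |A| + |B| - |A intersect B| = 41 + 55 - 27.

Final answer: 69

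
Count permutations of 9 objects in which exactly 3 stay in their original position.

Choose which 3 elements are fixed: C(9,3) = 84.
Derange the remaining 6 using D(j) = (j-1)(D(j-1) + D(j-2)), D(0)=1, D(1)=0: D(2)=1, D(3)=2, D(4)=9, D(5)=44, D(6)=265.
Total: 84 x 265.

Final answer: C(9,3) D(6) = 22260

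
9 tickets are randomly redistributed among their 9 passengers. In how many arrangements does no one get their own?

D(n) = (n-1)(D(n-1) + D(n-2)), D(0)=1, D(1)=0.
D(2) = 1 x (0 + 1) = 1
D(3) = 2 x (1 + 0) = 2
D(4) = 3 x (2 + 1) = 9
D(5) = 4 x (9 + 2) = 44
D(6) = 5 x (44 + 9) = 265
D(7) = 6 x (265 + 44) = 1854
D(8) = 7 x (1854 + 265) = 14833
D(9) = 8 x (D(8) + D(7)) = 8 x (14833 + 1854)

Final answer: D(9) = 133496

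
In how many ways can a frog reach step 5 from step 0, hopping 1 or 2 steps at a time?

Let f(n) be the number of climbs. Removing the last move (1 or 2 steps) gives f(n) = f(n-1) + f(n-2); base cases f(1)=1, f(2)=2.
Computing successive values: f(1)=1, f(2)=2, f(3)=3, f(4)=5, f(5)=8.

Final answer: 8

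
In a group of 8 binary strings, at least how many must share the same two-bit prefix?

There are 4 possible values for two-bit prefix. With 8 binary strings and 4 categories, by pigeonhole: ceiling(8/4).

Final answer: 2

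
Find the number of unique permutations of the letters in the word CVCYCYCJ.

Letters (C:4, J:1, V:1, Y:2). Total letters: 8.
Permutations = 8!/(4! x 2!).

Final answer: 840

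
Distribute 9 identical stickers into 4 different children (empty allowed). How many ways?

Stars and bars: C(n+k-1, k-1) = C(12,3).

Final answer: C(12,3) = 220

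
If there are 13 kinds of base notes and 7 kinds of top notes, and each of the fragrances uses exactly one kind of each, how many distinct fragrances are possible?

By the multiplication principle: 13 x 7.

Final answer: 91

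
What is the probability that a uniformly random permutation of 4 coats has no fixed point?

Use the recurrence D(n) = (n-1)(D(n-1) + D(n-2)) with D(0)=1, D(1)=0.
Building up: D(2)=1, D(3)=2, D(4)=9.
Total arrangements: 4! = 24.
Probability = D(4)/4! = 3/8.

Final answer: D(4)/4! = 9/24 = 0.375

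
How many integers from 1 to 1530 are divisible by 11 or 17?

Multiples of 11: 139. Multiples of 17: 90. Of both (lcm=187): 8.
By inclusion-exclusion: 139 + 90 - 8.

Final answer: 221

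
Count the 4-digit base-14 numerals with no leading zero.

In base 14, the leading digit has 13 choices (1..13); each of the remaining 3 digits has 14 choices.
Total: 13 x 14^3.

Final answer: 35672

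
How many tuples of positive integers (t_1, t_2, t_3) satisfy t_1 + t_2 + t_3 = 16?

Substitute t'_i = t_i - 1 (so t'_i >= 0). Then sum t'_i = 16 - 3 = 13.
Stars and bars: C(13+3-1, 3-1) = C(15,2).

Final answer: C(15,2) = 105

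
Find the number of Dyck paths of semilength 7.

Total monotonic paths to (7,7): C(14,7) = 3432.
A path is bad iff it touches y = x + 1; reflecting its initial segment maps bad paths bijectively onto all paths to (6,8), of which there are C(14,8) = 3003.
Valid Dyck paths: 3432 - 3003.
(These counts are the Catalan numbers.)

Final answer: C_{7} = 429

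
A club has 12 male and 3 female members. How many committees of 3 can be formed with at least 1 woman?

Sum over valid woman counts:
C(3,1)C(12,2) = 198
C(3,2)C(12,1) = 36
C(3,3)C(12,0) = 1
Total: 198 + 36 + 1.

Final answer: 235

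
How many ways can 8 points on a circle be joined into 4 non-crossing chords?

This is counted by the nth Catalan number C_n. Here n = 8/2 = 4.
C_n = C(2n,n) - C(2n,n+1), so C_{4} = C(8,4) - C(8,5) = 70 - 56.

Final answer: C_{4} = 14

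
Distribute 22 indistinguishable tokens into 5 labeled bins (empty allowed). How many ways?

Stars and bars: C(n+k-1, k-1) = C(26,4).

Final answer: C(26,4) = 14950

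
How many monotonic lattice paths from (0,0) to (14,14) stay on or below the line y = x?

Total monotonic paths to (14,14): C(28,14) = 40116600.
Paths that cross above y=x (reflection bijection): C(28,15) = 37442160.
Valid Dyck paths: 40116600 - 37442160.
(These counts are the Catalan numbers.)

Final answer: C_{14} = 2674440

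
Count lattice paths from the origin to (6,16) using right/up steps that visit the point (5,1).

Paths (0,0)->(5,1): C(6,1) = 6.
Paths (5,1)->(6,16): C(16,15) = 16.
By multiplication principle: 6 x 16.

Final answer: 96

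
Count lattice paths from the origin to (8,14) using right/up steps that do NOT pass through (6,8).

Total paths to (8,14): C(22,14) = 319770.
Paths through (6,8): C(14,8) x C(8,6) = 84084.
Avoiding (6,8): 319770 - 84084.

Final answer: 235686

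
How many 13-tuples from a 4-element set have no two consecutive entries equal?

First character: 4 choices. Each subsequent: 3 choices (must differ from the previous one).
Total: 4 x 3^12.

Final answer: 4 x 3^{12} = 2125764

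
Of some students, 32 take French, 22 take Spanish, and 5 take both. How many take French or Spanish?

|A union B| = |A| + |B| - |A intersect B| = 32 + 22 - 5.

Final answer: 49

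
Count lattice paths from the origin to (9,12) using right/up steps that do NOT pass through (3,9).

Total paths to (9,12): C(21,12) = 293930.
Paths through (3,9): C(12,9) x C(9,3) = 18480.
Avoiding (3,9): 293930 - 18480.

Final answer: 275450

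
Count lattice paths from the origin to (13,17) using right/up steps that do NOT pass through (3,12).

Total paths to (13,17): C(30,17) = 119759850.
Paths through (3,12): C(15,12) x C(15,5) = 1366365.
Avoiding (3,12): 119759850 - 1366365.

Final answer: 118393485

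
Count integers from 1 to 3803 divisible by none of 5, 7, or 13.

|div by 5|=760, |div by 7|=543, |div by 13|=292.
|div by 5&7|=108, |div by 5&13|=58, |div by 7&13|=41, |div by all|=8.
By inclusion-exclusion, divisible by at least one: 760+543+292-108-58-41+8 = 1396.
Not divisible by any: 3803 - 1396.

Final answer: 2407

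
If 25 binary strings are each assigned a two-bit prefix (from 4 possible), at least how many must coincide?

There are 4 possible values for two-bit prefix. With 25 binary strings and 4 categories, by pigeonhole: ceiling(25/4).

Final answer: 7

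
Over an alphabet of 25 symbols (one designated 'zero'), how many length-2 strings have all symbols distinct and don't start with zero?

First digit: 24 (nonzero). Second: 24 (not first). Third: 23, etc.
Total: 24 x 24.

Final answer: 576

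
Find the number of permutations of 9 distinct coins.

The number of ways to arrange 9 distinct objects is 9!.

Final answer: 9! = 362880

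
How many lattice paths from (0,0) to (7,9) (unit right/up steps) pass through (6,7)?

Paths (0,0)->(6,7): C(13,7) = 1716.
Paths (6,7)->(7,9): C(3,2) = 3.
By multiplication principle: 1716 x 3.

Final answer: 5148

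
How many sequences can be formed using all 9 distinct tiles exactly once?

The number of ways to arrange 9 distinct objects is 9!.

Final answer: 9! = 362880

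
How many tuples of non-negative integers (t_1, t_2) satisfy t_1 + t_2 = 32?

Stars and bars with 32 stars and 1 bars:
C(32+2-1, 2-1) = C(33,1).

Final answer: C(33,1) = 33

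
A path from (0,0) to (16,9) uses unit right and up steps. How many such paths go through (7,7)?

Paths (0,0)->(7,7): C(14,7) = 3432.
Paths (7,7)->(16,9): C(11,2) = 55.
By multiplication principle: 3432 x 55.

Final answer: 188760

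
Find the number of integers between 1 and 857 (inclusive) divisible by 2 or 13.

Multiples of 2: 428. Multiples of 13: 65. Of both (lcm=26): 32.
By inclusion-exclusion: 428 + 65 - 32.

Final answer: 461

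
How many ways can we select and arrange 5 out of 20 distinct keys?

P(20,5) = 20!/(20-5)! = 20!/15!.

Final answer: P(20,5) = 1860480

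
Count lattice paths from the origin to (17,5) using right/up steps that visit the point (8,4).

Paths (0,0)->(8,4): C(12,4) = 495.
Paths (8,4)->(17,5): C(10,1) = 10.
By multiplication principle: 495 x 10.

Final answer: 4950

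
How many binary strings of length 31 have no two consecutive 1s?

A valid string ends in 0 (append to any length-(n-1) valid string) or in 01 (append to any length-(n-2) valid string), so a(n) = a(n-1) + a(n-2) with a(1)=2, a(2)=3.
Building up term by term: a(1)=2, a(2)=3, a(3)=5, a(4)=8, a(5)=13, a(6)=21, a(7)=34, a(8)=55, a(9)=89, a(10)=144, a(11)=233, a(12)=377, a(13)=610, a(14)=987, a(15)=1597, a(16)=2584, a(17)=4181, a(18)=6765, a(19)=10946, a(20)=17711, a(21)=28657, a(22)=46368, a(23)=75025, a(24)=121393, a(25)=196418, a(26)=317811, a(27)=514229, a(28)=832040, a(29)=1346269, a(30)=2178309, a(31)=3524578.

Final answer: 3524578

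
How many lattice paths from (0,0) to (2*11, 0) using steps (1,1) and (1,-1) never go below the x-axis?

Total monotonic paths to (11,11): C(22,11) = 705432.
Reflecting each bad path at its first crossing gives a bijection with paths to (10,12): C(22,12) = 646646.
Valid Dyck paths: 705432 - 646646.
(Equivalently, C_{11} = C(22,11)/12 = 705432/12.)

Final answer: C_{11} = 58786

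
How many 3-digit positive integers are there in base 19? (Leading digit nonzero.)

Leading digit: 18 options (nonzero). Other 2 digit(s): 19 options each.
Total: 18 x 19^2.

Final answer: 6498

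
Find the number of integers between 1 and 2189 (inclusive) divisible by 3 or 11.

Multiples of 3: 729. Multiples of 11: 199. Of both (lcm=33): 66.
By inclusion-exclusion: 729 + 199 - 66.

Final answer: 862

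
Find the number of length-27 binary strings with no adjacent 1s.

Let a(n) count valid strings. If the last bit is 0 the prefix is any valid string of length n-1; if it is 1 the string must end in 01 with a valid prefix of length n-2. So a(n) = a(n-1) + a(n-2), a(1)=2, a(2)=3.
Building up term by term: a(1)=2, a(2)=3, a(3)=5, a(4)=8, a(5)=13, a(6)=21, a(7)=34, a(8)=55, a(9)=89, a(10)=144, a(11)=233, a(12)=377, a(13)=610, a(14)=987, a(15)=1597, a(16)=2584, a(17)=4181, a(18)=6765, a(19)=10946, a(20)=17711, a(21)=28657, a(22)=46368, a(23)=75025, a(24)=121393, a(25)=196418, a(26)=317811, a(27)=514229.

Final answer: 514229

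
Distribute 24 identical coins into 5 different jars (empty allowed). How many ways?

Stars and bars: C(n+k-1, k-1) = C(28,4).

Final answer: C(28,4) = 20475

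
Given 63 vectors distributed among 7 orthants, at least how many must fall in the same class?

By pigeonhole with 63 objects and 7 categories: ceiling(63/7).

Final answer: 9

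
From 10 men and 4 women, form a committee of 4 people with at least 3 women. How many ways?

Sum over valid woman counts:
C(4,3)C(10,1) = 40
C(4,4)C(10,0) = 1
Total: 40 + 1.

Final answer: 41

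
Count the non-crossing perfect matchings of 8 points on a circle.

The structures are counted by the Catalan number C_n. Here n = 8/2 = 4.
C_n = C(2n,n) - C(2n,n+1), so C_{4} = C(8,4) - C(8,5) = 70 - 56.

Final answer: C_{4} = 14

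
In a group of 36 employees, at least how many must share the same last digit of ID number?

There are 10 possible values for last digit of ID number. With 36 employees and 10 categories, by pigeonhole: ceiling(36/10).

Final answer: 4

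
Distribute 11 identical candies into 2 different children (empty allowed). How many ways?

Stars and bars: C(n+k-1, k-1) = C(12,1).

Final answer: C(12,1) = 12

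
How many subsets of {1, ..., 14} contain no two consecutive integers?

Let a(n) count such subsets of {1, ..., n}. Either n is excluded (a(n-1) ways) or n is included, forcing n-1 out (a(n-2) ways), so a(n) = a(n-1) + a(n-2) with a(1)=2, a(2)=3.
Building up term by term: a(1)=2, a(2)=3, a(3)=5, a(4)=8, a(5)=13, a(6)=21, a(7)=34, a(8)=55, a(9)=89, a(10)=144, a(11)=233, a(12)=377, a(13)=610, a(14)=987.

Final answer: 987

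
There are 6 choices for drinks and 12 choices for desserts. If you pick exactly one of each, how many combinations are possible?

By the multiplication principle: 6 x 12.

Final answer: 72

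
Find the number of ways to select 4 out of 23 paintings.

C(23,4) = 23!/(4! x (23-4)!).

Final answer: C(23,4) = 8855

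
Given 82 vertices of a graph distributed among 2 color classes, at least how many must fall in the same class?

By pigeonhole with 82 objects and 2 categories: ceiling(82/2).

Final answer: 41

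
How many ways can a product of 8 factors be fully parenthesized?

This is counted by the nth Catalan number C_n. Here n = 8 - 1 = 7.
Using C_0 = 1 and C_(k+1) = C_k x 2(2k+1)/(k+2), build up term by term: C_1=1, C_2=2, C_3=5, C_4=14, C_5=42, C_6=132, C_7=429.

Final answer: C_{7} = 429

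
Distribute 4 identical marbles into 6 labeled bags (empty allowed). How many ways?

Stars and bars: C(n+k-1, k-1) = C(9,5).

Final answer: C(9,5) = 126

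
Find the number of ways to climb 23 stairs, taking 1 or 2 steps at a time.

Let f(n) count the ways. The last step is size 1 or 2, so f(n) = f(n-1) + f(n-2) with f(1)=1, f(2)=2.
Iterating the recurrence: f(1)=1, f(2)=2, f(3)=3, f(4)=5, f(5)=8, f(6)=13, f(7)=21, f(8)=34, f(9)=55, f(10)=89, f(11)=144, f(12)=233, f(13)=377, f(14)=610, f(15)=987, f(16)=1597, f(17)=2584, f(18)=4181, f(19)=6765, f(20)=10946, f(21)=17711, f(22)=28657, f(23)=46368.

Final answer: 46368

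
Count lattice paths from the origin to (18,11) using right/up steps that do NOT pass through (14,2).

Total paths to (18,11): C(29,11) = 34597290.
Paths through (14,2): C(16,2) x C(13,9) = 85800.
Avoiding (14,2): 34597290 - 85800.

Final answer: 34511490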